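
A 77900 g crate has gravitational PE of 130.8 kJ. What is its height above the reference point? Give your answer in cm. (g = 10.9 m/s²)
Convert to SI: m = 77.9 kg, PE = 130800 J
h = PE/(mg) = 130800/(77.9·10.9) = 154.044 m = 15400 cm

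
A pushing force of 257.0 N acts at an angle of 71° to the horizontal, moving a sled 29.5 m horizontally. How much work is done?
W = F·d·cosθ = (257.0)(29.5)cos(71°) = 2468 J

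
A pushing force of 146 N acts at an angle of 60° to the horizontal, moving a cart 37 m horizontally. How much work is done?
W = F·d·cosθ = (146)(37)cos(60°) = 2701 J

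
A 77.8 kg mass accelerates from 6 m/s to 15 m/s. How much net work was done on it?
W = ΔKE = ½m(v₂² − v₁²) = ½(77.8)(15² − 6²) = 7352.1 J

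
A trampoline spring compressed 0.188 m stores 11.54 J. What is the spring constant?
k = 2·PE/x² = 2·11.54/(0.188)² = 653.0 N/m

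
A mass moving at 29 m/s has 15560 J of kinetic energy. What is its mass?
m = 2·KE/v² = 2·15560/(29)² = 37.0 kg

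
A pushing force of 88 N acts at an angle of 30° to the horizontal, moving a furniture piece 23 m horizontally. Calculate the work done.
W = F·d·cosθ = (88)(23)cos(30°) = 1753 J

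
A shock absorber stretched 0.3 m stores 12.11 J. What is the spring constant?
k = 2·PE/x² = 2·12.11/(0.3)² = 269.1 N/m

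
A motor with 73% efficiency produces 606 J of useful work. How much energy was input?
W_in = W_out/η = 606/0.73 = 830.1 J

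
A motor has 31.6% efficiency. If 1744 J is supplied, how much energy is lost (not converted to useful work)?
W_lost = W_in(1 − η) = 1744·(1 − 0.316) = 1193 J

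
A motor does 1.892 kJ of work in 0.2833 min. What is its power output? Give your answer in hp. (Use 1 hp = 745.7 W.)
Convert to SI: W = 1892.0 J, t = 16.998 s
P = W/t = 1892.0/16.998 = 111.307 W = 0.1493 hp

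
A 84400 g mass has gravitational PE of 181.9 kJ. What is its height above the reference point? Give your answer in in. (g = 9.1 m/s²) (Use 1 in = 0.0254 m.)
Convert to SI: m = 84.4 kg, PE = 181900 J
h = PE/(mg) = 181900/(84.4·9.1) = 236.837 m = 9324 in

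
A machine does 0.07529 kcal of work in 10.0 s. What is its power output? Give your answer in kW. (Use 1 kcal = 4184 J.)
Convert to SI: W = 315.013 J, t = 10.0 s
P = W/t = 315.013/10.0 = 31.5013 W = 0.0315 kW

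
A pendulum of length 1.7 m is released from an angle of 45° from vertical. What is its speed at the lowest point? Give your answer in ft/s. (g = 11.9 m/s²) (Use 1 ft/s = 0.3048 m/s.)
h = L(1 − cosθ) = 1.7(1 − cos45°) = 0.497918 m
v = √(2gh) = √(2·11.9·0.497918) = 3.44245 m/s = 11.29 ft/s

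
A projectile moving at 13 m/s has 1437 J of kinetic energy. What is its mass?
m = 2·KE/v² = 2·1437/(13)² = 17.01 kg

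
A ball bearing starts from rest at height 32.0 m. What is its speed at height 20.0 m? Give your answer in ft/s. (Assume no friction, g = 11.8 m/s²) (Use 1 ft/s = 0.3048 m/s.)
mgh₁ = mgh₂ + ½mv² ⇒ v = √(2g(h₁−h₂)) = √(2·11.8·12.0) = 16.8285 m/s = 55.21 ft/s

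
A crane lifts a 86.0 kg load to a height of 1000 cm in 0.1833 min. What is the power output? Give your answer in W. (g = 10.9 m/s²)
Convert to SI: m = 86.0 kg, h = 10.0 m, t = 10.998 s
P = mgh/t = (86.0)(10.9)(10.0)/10.998 = 852.3 W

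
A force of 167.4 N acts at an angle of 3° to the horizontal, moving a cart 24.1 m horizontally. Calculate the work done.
W = F·d·cosθ = (167.4)(24.1)cos(3°) = 4029 J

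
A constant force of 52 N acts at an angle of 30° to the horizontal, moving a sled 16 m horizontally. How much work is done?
W = F·d·cosθ = (52)(16)cos(30°) = 720.5 J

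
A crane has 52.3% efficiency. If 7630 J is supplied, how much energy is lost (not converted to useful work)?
W_lost = W_in(1 − η) = 7630·(1 − 0.523) = 3640 J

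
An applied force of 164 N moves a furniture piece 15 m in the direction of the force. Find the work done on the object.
W = F·d = (164)(15) = 2460 J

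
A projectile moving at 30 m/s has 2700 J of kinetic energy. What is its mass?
m = 2·KE/v² = 2·2700/(30)² = 6.0 kg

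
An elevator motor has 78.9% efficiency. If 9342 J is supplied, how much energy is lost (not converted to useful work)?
W_lost = W_in(1 − η) = 9342·(1 − 0.789) = 1971 J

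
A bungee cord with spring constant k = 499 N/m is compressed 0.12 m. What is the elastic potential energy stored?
PE = ½kx² = ½(499)(0.12)² = 3.593 J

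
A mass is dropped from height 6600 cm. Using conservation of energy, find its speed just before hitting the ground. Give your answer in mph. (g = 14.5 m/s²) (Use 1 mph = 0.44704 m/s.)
Convert to SI: h = 66.0 m
mgh = ½mv² ⇒ v = √(2gh) = √(2·14.5·66.0) = 43.7493 m/s = 97.86 mph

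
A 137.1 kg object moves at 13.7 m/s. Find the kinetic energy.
KE = ½mv² = ½(137.1)(13.7)² = 12870 J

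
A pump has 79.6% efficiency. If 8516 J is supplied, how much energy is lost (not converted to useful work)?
W_lost = W_in(1 − η) = 8516·(1 − 0.796) = 1737 J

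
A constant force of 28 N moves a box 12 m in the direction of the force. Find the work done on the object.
W = F·d = (28)(12) = 336.0 J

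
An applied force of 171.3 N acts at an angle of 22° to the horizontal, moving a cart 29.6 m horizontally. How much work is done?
W = F·d·cosθ = (171.3)(29.6)cos(22°) = 4701 J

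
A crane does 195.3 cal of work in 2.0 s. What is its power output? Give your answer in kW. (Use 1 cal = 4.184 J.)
Convert to SI: W = 817.135 J, t = 2.0 s
P = W/t = 817.135/2.0 = 408.568 W = 0.4086 kW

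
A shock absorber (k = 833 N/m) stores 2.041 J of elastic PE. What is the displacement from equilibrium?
x = √(2·PE/k) = √(2·2.041/833) = 0.07 m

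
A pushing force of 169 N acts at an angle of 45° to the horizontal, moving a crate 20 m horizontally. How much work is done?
W = F·d·cosθ = (169)(20)cos(45°) = 2390 J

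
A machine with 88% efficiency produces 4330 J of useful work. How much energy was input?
W_in = W_out/η = 4330/0.88 = 4920 J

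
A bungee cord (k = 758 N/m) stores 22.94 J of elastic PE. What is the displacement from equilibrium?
x = √(2·PE/k) = √(2·22.94/758) = 0.246 m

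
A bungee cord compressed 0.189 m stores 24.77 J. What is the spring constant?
k = 2·PE/x² = 2·24.77/(0.189)² = 1387 N/m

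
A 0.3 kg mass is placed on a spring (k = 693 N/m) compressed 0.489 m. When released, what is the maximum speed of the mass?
½kx² = ½mv² ⇒ v = x√(k/m) = (0.489)√(693/0.3) = 23.5 m/s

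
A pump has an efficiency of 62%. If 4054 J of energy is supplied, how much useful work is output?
W_out = η·W_in = 0.62·4054 = 2513.48 J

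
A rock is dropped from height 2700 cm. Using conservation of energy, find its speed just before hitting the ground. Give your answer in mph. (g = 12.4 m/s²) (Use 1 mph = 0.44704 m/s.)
Convert to SI: h = 27.0 m
mgh = ½mv² ⇒ v = √(2gh) = √(2·12.4·27.0) = 25.8766 m/s = 57.88 mph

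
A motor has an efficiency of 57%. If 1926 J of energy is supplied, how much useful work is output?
W_out = η·W_in = 0.57·1926 = 1097.82 J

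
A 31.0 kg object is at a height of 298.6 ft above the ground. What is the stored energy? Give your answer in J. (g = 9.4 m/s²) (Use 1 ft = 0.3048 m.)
Convert to SI: m = 31.0 kg, h = 91.0133 m
PE = mgh = (31.0)(9.4)(91.0133) = 26520 J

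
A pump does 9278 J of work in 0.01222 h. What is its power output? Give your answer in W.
Convert to SI: W = 9278.0 J, t = 43.992 s
P = W/t = 9278.0/43.992 = 210.9 W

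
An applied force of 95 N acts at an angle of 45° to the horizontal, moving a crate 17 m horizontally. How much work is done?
W = F·d·cosθ = (95)(17)cos(45°) = 1142 J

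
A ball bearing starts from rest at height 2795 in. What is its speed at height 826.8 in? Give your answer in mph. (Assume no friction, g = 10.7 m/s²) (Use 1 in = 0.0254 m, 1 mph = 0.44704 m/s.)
Convert to SI: h₁−h₂ = 49.9923 m
mgh₁ = mgh₂ + ½mv² ⇒ v = √(2g(h₁−h₂)) = √(2·10.7·49.9923) = 32.7083 m/s = 73.17 mph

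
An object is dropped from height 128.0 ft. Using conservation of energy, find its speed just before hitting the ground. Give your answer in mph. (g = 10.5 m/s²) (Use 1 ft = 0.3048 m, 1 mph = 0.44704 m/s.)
Convert to SI: h = 39.0144 m
mgh = ½mv² ⇒ v = √(2gh) = √(2·10.5·39.0144) = 28.6235 m/s = 64.03 mph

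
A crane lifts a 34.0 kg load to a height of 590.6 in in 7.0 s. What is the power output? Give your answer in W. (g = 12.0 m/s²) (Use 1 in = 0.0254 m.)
Convert to SI: m = 34.0 kg, h = 15.0012 m, t = 7.0 s
P = mgh/t = (34.0)(12.0)(15.0012)/7.0 = 874.4 W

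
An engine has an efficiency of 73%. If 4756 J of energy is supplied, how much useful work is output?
W_out = η·W_in = 0.73·4756 = 3471.88 J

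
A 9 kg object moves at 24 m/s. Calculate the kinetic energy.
KE = ½mv² = ½(9)(24)² = 2592.0 J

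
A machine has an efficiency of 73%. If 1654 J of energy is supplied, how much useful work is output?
W_out = η·W_in = 0.73·1654 = 1207.42 J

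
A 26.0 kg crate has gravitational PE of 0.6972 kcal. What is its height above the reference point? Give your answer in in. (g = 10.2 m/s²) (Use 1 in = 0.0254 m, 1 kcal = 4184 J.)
Convert to SI: m = 26.0 kg, PE = 2917.08 J
h = PE/(mg) = 2917.08/(26.0·10.2) = 10.9996 m = 433.1 in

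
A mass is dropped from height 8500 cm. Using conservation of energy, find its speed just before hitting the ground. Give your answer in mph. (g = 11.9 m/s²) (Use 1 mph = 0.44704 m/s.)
Convert to SI: h = 85.0 m
mgh = ½mv² ⇒ v = √(2gh) = √(2·11.9·85.0) = 44.9778 m/s = 100.6 mph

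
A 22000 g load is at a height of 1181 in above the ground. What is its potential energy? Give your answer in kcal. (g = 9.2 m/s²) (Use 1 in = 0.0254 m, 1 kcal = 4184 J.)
Convert to SI: m = 22.0 kg, h = 29.9974 m
PE = mgh = (22.0)(9.2)(29.9974) = 6071.47 J = 1.451 kcal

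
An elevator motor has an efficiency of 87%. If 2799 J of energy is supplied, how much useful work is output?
W_out = η·W_in = 0.87·2799 = 2435.13 J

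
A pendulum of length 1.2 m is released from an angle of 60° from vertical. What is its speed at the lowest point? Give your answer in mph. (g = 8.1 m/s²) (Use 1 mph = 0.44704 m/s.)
h = L(1 − cosθ) = 1.2(1 − cos60°) = 0.6 m
v = √(2gh) = √(2·8.1·0.6) = 3.11769 m/s = 6.974 mph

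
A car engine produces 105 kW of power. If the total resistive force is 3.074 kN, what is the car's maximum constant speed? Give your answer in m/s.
Convert to SI: F = 3074.0 N
P = Fv ⇒ v = P/F = 105000 W/3074.0 N = 34.16 m/s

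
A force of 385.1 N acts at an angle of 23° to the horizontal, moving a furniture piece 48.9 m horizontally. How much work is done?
W = F·d·cosθ = (385.1)(48.9)cos(23°) = 17330 J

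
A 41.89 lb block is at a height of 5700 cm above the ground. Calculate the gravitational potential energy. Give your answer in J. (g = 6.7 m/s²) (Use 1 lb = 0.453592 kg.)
Convert to SI: m = 19.001 kg, h = 57.0 m
PE = mgh = (19.001)(6.7)(57.0) = 7256 J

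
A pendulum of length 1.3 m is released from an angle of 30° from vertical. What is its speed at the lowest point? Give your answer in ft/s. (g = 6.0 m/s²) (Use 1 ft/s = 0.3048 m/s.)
h = L(1 − cosθ) = 1.3(1 − cos30°) = 0.174167 m
v = √(2gh) = √(2·6.0·0.174167) = 1.44568 m/s = 4.743 ft/s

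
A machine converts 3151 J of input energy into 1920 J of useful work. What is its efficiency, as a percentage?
η = W_out/W_in = 1920/3151 = 60.93%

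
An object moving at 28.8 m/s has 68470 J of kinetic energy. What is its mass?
m = 2·KE/v² = 2·68470/(28.8)² = 165.1 kg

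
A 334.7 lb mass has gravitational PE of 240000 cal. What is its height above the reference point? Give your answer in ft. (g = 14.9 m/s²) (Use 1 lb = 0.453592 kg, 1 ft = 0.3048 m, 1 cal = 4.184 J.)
Convert to SI: m = 151.817 kg, PE = 1004160 J
h = PE/(mg) = 1004160/(151.817·14.9) = 443.911 m = 1456 ft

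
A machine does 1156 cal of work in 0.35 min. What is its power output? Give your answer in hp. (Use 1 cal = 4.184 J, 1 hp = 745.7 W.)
Convert to SI: W = 4836.7 J, t = 21.0 s
P = W/t = 4836.7/21.0 = 230.319 W = 0.3089 hp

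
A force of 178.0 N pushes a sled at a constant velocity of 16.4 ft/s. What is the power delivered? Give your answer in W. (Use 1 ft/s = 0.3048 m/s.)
Convert to SI: F = 178.0 N, v = 4.99872 m/s
P = Fv = (178.0)(4.99872) = 889.8 W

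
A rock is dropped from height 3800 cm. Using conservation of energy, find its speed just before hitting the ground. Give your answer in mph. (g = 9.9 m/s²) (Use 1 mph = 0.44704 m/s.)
Convert to SI: h = 38.0 m
mgh = ½mv² ⇒ v = √(2gh) = √(2·9.9·38.0) = 27.4299 m/s = 61.36 mph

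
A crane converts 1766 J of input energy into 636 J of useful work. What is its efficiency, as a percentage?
η = W_out/W_in = 636/1766 = 36.01%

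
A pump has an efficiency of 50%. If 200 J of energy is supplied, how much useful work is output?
W_out = η·W_in = 0.5·200 = 100.0 J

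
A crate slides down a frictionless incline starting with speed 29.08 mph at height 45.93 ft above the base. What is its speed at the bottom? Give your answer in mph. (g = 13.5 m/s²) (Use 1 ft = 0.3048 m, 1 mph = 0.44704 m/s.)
Convert to SI: v₀ = 12.9999 m/s, h = 13.9995 m
½mv₀² + mgh = ½mv² ⇒ v = √(v₀² + 2gh) = √(12.9999² + 2·13.5·13.9995) = 23.3877 m/s = 52.32 mph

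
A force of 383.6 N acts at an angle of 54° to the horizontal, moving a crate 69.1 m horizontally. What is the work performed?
W = F·d·cosθ = (383.6)(69.1)cos(54°) = 15580 J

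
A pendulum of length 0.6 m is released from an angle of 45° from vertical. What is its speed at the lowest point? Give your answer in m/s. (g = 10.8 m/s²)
h = L(1 − cosθ) = 0.6(1 − cos45°) = 0.175736 m
v = √(2gh) = √(2·10.8·0.175736) = 1.948 m/s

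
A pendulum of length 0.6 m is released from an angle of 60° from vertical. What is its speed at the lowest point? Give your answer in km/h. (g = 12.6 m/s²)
h = L(1 − cosθ) = 0.6(1 − cos60°) = 0.3 m
v = √(2gh) = √(2·12.6·0.3) = 2.74955 m/s = 9.898 km/h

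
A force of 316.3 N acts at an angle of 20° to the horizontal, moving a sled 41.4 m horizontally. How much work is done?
W = F·d·cosθ = (316.3)(41.4)cos(20°) = 12310 J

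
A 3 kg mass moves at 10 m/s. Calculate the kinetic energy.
KE = ½mv² = ½(3)(10)² = 150.0 J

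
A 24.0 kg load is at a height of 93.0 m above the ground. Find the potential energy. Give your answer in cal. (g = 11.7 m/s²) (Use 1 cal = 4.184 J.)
PE = mgh = (24.0)(11.7)(93.0) = 26114.4 J = 6241 cal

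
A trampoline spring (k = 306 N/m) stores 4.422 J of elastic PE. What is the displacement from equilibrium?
x = √(2·PE/k) = √(2·4.422/306) = 0.17 m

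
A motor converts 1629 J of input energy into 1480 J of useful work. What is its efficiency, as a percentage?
η = W_out/W_in = 1480/1629 = 90.85%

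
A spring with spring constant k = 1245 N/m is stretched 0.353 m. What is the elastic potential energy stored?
PE = ½kx² = ½(1245)(0.353)² = 77.57 J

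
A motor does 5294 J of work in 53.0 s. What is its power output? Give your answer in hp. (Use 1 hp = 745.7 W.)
P = W/t = 5294.0/53.0 = 99.8868 W = 0.134 hp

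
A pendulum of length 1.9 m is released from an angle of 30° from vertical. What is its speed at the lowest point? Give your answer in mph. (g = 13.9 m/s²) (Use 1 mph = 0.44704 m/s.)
h = L(1 − cosθ) = 1.9(1 − cos30°) = 0.254552 m
v = √(2gh) = √(2·13.9·0.254552) = 2.66018 m/s = 5.951 mph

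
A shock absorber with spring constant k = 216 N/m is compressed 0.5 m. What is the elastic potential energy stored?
PE = ½kx² = ½(216)(0.5)² = 27.0 J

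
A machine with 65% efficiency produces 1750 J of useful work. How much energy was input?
W_in = W_out/η = 1750/0.65 = 2692 J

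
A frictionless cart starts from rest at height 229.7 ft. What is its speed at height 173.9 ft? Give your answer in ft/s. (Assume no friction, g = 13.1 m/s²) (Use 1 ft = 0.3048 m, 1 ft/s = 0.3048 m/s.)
Convert to SI: h₁−h₂ = 17.0078 m
mgh₁ = mgh₂ + ½mv² ⇒ v = √(2g(h₁−h₂)) = √(2·13.1·17.0078) = 21.1094 m/s = 69.26 ft/s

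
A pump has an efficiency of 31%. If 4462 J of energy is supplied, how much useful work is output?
W_out = η·W_in = 0.31·4462 = 1383.22 J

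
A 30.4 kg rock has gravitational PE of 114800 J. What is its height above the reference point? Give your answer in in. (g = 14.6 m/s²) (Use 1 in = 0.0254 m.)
h = PE/(mg) = 114800/(30.4·14.6) = 258.652 m = 10180 in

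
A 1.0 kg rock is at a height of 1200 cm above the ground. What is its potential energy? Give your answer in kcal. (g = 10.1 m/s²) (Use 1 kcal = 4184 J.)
Convert to SI: m = 1.0 kg, h = 12.0 m
PE = mgh = (1.0)(10.1)(12.0) = 121.2 J = 0.02897 kcal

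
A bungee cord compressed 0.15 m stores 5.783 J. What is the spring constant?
k = 2·PE/x² = 2·5.783/(0.15)² = 514.0 N/m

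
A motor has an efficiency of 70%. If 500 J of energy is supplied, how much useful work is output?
W_out = η·W_in = 0.7·500 = 350.0 J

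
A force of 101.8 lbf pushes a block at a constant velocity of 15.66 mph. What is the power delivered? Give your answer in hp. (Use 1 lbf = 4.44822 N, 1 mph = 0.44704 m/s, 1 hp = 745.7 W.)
Convert to SI: F = 452.829 N, v = 7.00065 m/s
P = Fv = (452.829)(7.00065) = 3170.09 W = 4.251 hp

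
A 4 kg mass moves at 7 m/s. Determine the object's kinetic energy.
KE = ½mv² = ½(4)(7)² = 98.0 J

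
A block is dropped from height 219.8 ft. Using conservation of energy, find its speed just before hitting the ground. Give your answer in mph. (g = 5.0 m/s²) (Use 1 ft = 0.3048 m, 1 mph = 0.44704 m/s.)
Convert to SI: h = 66.995 m
mgh = ½mv² ⇒ v = √(2gh) = √(2·5.0·66.995) = 25.8834 m/s = 57.9 mph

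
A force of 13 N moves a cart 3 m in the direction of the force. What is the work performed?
W = F·d = (13)(3) = 39.0 J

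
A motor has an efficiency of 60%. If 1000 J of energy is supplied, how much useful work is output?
W_out = η·W_in = 0.6·1000 = 600.0 J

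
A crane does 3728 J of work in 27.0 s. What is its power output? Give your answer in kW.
P = W/t = 3728.0/27.0 = 138.074 W = 0.1381 kW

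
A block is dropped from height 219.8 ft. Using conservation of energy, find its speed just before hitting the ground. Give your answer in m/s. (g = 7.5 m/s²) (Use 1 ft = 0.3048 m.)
Convert to SI: h = 66.995 m
mgh = ½mv² ⇒ v = √(2gh) = √(2·7.5·66.995) = 31.7 m/s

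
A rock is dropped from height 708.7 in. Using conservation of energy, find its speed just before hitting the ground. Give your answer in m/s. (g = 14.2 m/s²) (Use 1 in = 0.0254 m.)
Convert to SI: h = 18.001 m
mgh = ½mv² ⇒ v = √(2gh) = √(2·14.2·18.001) = 22.61 m/s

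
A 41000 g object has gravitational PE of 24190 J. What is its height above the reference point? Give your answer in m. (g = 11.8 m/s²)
Convert to SI: m = 41.0 kg, PE = 24190.0 J
h = PE/(mg) = 24190.0/(41.0·11.8) = 50.0 m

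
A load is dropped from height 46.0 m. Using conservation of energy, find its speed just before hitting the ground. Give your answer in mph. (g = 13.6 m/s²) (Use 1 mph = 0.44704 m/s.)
mgh = ½mv² ⇒ v = √(2gh) = √(2·13.6·46.0) = 35.3723 m/s = 79.13 mph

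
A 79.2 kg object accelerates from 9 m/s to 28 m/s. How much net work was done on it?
W = ΔKE = ½m(v₂² − v₁²) = ½(79.2)(28² − 9²) = 27838.8 J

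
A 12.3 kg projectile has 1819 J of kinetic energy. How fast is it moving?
v = √(2·KE/m) = √(2·1819/12.3) = 17.2 m/s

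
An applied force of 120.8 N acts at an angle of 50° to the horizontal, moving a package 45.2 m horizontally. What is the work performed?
W = F·d·cosθ = (120.8)(45.2)cos(50°) = 3510 J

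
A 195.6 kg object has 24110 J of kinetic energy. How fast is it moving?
v = √(2·KE/m) = √(2·24110/195.6) = 15.7 m/s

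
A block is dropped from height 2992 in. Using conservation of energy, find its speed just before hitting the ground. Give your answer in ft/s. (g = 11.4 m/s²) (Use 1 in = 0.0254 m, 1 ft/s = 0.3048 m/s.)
Convert to SI: h = 75.9968 m
mgh = ½mv² ⇒ v = √(2gh) = √(2·11.4·75.9968) = 41.626 m/s = 136.6 ft/s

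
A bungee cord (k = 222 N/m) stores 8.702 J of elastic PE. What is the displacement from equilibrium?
x = √(2·PE/k) = √(2·8.702/222) = 0.28 m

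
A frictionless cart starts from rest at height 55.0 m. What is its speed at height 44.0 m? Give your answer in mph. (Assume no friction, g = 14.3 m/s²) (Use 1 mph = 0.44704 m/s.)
mgh₁ = mgh₂ + ½mv² ⇒ v = √(2g(h₁−h₂)) = √(2·14.3·11.0) = 17.737 m/s = 39.68 mph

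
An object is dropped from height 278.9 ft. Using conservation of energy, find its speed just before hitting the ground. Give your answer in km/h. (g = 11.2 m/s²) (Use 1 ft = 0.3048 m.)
Convert to SI: h = 85.0087 m
mgh = ½mv² ⇒ v = √(2gh) = √(2·11.2·85.0087) = 43.6371 m/s = 157.1 km/h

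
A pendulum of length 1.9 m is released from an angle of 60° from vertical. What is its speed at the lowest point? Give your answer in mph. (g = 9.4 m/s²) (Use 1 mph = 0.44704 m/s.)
h = L(1 − cosθ) = 1.9(1 − cos60°) = 0.95 m
v = √(2gh) = √(2·9.4·0.95) = 4.22611 m/s = 9.454 mph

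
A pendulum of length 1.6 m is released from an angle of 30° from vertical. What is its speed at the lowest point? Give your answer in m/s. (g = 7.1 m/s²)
h = L(1 − cosθ) = 1.6(1 − cos30°) = 0.214359 m
v = √(2gh) = √(2·7.1·0.214359) = 1.745 m/s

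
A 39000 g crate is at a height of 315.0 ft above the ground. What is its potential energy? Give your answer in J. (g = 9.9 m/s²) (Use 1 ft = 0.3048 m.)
Convert to SI: m = 39.0 kg, h = 96.012 m
PE = mgh = (39.0)(9.9)(96.012) = 37070 J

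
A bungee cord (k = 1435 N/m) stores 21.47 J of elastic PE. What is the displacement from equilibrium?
x = √(2·PE/k) = √(2·21.47/1435) = 0.173 m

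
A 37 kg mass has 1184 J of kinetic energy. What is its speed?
v = √(2·KE/m) = √(2·1184/37) = 8.0 m/s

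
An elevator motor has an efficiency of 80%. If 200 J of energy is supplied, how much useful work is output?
W_out = η·W_in = 0.8·200 = 160.0 J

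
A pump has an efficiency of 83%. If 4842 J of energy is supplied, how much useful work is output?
W_out = η·W_in = 0.83·4842 = 4018.86 J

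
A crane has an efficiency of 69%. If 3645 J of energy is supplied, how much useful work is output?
W_out = η·W_in = 0.69·3645 = 2515.05 J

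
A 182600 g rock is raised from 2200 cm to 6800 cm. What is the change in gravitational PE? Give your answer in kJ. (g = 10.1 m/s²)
Convert to SI: m = 182.6 kg, Δh = 46.0 m
ΔPE = mgΔh = (182.6)(10.1)(46.0) = 84836.0 J = 84.84 kJ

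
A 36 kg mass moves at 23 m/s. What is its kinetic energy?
KE = ½mv² = ½(36)(23)² = 9522.0 J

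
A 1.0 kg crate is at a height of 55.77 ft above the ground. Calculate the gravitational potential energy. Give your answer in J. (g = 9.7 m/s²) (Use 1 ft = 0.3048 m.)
Convert to SI: m = 1.0 kg, h = 16.9987 m
PE = mgh = (1.0)(9.7)(16.9987) = 164.9 J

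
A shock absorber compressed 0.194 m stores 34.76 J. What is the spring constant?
k = 2·PE/x² = 2·34.76/(0.194)² = 1847 N/m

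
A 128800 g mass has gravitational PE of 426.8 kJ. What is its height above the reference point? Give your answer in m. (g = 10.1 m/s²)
Convert to SI: m = 128.8 kg, PE = 426800 J
h = PE/(mg) = 426800/(128.8·10.1) = 328.1 m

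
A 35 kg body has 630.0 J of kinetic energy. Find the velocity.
v = √(2·KE/m) = √(2·630.0/35) = 6.0 m/s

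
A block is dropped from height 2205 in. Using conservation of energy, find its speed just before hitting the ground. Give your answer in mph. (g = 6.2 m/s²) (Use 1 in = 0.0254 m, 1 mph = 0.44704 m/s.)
Convert to SI: h = 56.007 m
mgh = ½mv² ⇒ v = √(2gh) = √(2·6.2·56.007) = 26.3531 m/s = 58.95 mph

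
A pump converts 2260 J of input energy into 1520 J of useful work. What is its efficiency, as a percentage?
η = W_out/W_in = 1520/2260 = 67.26%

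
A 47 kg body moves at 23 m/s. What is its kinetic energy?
KE = ½mv² = ½(47)(23)² = 12431.5 J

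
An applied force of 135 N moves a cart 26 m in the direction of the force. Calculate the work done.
W = F·d = (135)(26) = 3510 J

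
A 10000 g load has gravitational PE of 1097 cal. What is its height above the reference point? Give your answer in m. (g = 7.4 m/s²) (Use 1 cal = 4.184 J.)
Convert to SI: m = 10.0 kg, PE = 4589.85 J
h = PE/(mg) = 4589.85/(10.0·7.4) = 62.02 m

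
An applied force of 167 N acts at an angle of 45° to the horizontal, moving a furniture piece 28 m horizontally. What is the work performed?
W = F·d·cosθ = (167)(28)cos(45°) = 3306 J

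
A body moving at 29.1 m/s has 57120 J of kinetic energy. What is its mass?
m = 2·KE/v² = 2·57120/(29.1)² = 134.9 kg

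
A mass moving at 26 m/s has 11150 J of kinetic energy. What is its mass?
m = 2·KE/v² = 2·11150/(26)² = 32.99 kg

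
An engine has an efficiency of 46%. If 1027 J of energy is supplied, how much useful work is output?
W_out = η·W_in = 0.46·1027 = 472.42 J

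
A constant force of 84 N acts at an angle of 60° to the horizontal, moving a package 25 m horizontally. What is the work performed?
W = F·d·cosθ = (84)(25)cos(60°) = 1050 J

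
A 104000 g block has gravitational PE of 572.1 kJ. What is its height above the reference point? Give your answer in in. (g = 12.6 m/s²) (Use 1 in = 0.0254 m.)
Convert to SI: m = 104.0 kg, PE = 572100 J
h = PE/(mg) = 572100/(104.0·12.6) = 436.584 m = 17190 in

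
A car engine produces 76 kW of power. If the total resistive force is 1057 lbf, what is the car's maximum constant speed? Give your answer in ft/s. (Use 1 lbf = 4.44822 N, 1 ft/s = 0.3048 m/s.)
Convert to SI: F = 4701.77 N
P = Fv ⇒ v = P/F = 76000 W/4701.77 N = 16.1641 m/s = 53.03 ft/s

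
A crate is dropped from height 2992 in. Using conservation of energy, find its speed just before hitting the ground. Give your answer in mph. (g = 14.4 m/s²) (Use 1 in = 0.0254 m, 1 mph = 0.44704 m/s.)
Convert to SI: h = 75.9968 m
mgh = ½mv² ⇒ v = √(2gh) = √(2·14.4·75.9968) = 46.7836 m/s = 104.7 mph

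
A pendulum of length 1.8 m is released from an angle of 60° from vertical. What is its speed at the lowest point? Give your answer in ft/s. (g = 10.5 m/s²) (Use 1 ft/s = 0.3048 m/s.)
h = L(1 − cosθ) = 1.8(1 − cos60°) = 0.9 m
v = √(2gh) = √(2·10.5·0.9) = 4.34741 m/s = 14.26 ft/s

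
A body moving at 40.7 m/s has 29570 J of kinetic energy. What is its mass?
m = 2·KE/v² = 2·29570/(40.7)² = 35.7 kg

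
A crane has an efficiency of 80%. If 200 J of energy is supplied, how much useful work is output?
W_out = η·W_in = 0.8·200 = 160.0 J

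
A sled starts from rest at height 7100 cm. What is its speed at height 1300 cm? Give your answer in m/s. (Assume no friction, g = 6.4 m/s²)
Convert to SI: h₁−h₂ = 58.0 m
mgh₁ = mgh₂ + ½mv² ⇒ v = √(2g(h₁−h₂)) = √(2·6.4·58.0) = 27.25 m/s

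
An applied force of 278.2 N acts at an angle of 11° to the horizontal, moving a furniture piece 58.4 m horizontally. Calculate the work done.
W = F·d·cosθ = (278.2)(58.4)cos(11°) = 15950 J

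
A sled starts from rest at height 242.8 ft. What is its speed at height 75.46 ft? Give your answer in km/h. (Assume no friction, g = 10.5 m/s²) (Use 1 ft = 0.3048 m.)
Convert to SI: h₁−h₂ = 51.0052 m
mgh₁ = mgh₂ + ½mv² ⇒ v = √(2g(h₁−h₂)) = √(2·10.5·51.0052) = 32.7278 m/s = 117.8 km/h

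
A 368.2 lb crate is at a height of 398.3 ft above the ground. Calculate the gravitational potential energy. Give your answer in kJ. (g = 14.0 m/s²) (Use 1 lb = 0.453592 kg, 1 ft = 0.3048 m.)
Convert to SI: m = 167.013 kg, h = 121.402 m
PE = mgh = (167.013)(14.0)(121.402) = 283859 J = 283.9 kJ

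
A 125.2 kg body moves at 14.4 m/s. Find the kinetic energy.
KE = ½mv² = ½(125.2)(14.4)² = 12980 J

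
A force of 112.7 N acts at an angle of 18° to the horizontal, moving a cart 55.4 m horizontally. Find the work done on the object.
W = F·d·cosθ = (112.7)(55.4)cos(18°) = 5938 J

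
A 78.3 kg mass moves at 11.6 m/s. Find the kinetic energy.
KE = ½mv² = ½(78.3)(11.6)² = 5268 J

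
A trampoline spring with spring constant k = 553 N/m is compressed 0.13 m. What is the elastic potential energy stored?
PE = ½kx² = ½(553)(0.13)² = 4.673 J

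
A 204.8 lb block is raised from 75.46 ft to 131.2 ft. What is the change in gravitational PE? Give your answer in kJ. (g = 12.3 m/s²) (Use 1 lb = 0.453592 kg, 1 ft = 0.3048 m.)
Convert to SI: m = 92.8956 kg, Δh = 16.9896 m
ΔPE = mgΔh = (92.8956)(12.3)(16.9896) = 19412.5 J = 19.41 kJ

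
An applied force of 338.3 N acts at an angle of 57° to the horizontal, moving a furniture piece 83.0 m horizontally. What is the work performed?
W = F·d·cosθ = (338.3)(83.0)cos(57°) = 15290 J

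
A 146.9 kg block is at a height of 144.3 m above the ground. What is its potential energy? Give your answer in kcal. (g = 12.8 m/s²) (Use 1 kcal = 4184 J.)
PE = mgh = (146.9)(12.8)(144.3) = 271330 J = 64.85 kcal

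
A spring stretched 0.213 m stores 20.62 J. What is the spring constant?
k = 2·PE/x² = 2·20.62/(0.213)² = 909.0 N/m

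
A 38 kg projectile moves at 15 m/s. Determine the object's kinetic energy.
KE = ½mv² = ½(38)(15)² = 4275.0 J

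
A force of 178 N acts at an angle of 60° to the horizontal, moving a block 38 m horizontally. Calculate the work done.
W = F·d·cosθ = (178)(38)cos(60°) = 3382 J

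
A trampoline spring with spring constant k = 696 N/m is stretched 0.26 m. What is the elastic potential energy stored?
PE = ½kx² = ½(696)(0.26)² = 23.52 J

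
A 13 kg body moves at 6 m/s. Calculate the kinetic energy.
KE = ½mv² = ½(13)(6)² = 234.0 J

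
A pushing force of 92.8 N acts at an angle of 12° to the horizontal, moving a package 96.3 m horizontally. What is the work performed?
W = F·d·cosθ = (92.8)(96.3)cos(12°) = 8741 J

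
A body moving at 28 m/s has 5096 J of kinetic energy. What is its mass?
m = 2·KE/v² = 2·5096/(28)² = 13.0 kg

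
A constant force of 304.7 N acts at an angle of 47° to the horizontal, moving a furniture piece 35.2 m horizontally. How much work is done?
W = F·d·cosθ = (304.7)(35.2)cos(47°) = 7315 J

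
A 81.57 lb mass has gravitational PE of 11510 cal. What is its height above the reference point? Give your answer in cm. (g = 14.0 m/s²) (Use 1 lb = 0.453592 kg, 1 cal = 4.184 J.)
Convert to SI: m = 36.9995 kg, PE = 48157.8 J
h = PE/(mg) = 48157.8/(36.9995·14.0) = 92.9701 m = 9297 cm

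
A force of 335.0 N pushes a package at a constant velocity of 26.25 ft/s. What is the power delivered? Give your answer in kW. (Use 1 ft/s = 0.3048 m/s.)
Convert to SI: F = 335.0 N, v = 8.001 m/s
P = Fv = (335.0)(8.001) = 2680.34 W = 2.68 kW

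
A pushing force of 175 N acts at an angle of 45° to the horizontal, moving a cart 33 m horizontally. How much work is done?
W = F·d·cosθ = (175)(33)cos(45°) = 4084 J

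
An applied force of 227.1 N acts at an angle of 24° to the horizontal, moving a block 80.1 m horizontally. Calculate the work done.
W = F·d·cosθ = (227.1)(80.1)cos(24°) = 16620 J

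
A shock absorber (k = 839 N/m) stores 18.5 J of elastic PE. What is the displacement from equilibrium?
x = √(2·PE/k) = √(2·18.5/839) = 0.21 m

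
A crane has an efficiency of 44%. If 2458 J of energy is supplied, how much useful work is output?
W_out = η·W_in = 0.44·2458 = 1081.52 J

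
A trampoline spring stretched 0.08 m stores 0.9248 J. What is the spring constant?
k = 2·PE/x² = 2·0.9248/(0.08)² = 289.0 N/m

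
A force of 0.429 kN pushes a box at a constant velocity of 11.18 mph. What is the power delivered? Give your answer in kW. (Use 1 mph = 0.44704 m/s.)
Convert to SI: F = 429.0 N, v = 4.99791 m/s
P = Fv = (429.0)(4.99791) = 2144.1 W = 2.144 kW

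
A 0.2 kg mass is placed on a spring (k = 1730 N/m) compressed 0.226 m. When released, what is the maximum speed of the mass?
½kx² = ½mv² ⇒ v = x√(k/m) = (0.226)√(1730/0.2) = 21.02 m/s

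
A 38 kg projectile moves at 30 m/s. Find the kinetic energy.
KE = ½mv² = ½(38)(30)² = 17100.0 J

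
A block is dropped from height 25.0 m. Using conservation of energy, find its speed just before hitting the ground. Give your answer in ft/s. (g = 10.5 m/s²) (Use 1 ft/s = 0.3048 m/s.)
mgh = ½mv² ⇒ v = √(2gh) = √(2·10.5·25.0) = 22.9129 m/s = 75.17 ft/s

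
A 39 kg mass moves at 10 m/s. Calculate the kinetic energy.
KE = ½mv² = ½(39)(10)² = 1950.0 J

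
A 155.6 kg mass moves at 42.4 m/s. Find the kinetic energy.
KE = ½mv² = ½(155.6)(42.4)² = 139900 J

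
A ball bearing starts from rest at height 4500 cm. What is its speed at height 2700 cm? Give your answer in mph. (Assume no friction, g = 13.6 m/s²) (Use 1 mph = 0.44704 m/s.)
Convert to SI: h₁−h₂ = 18.0 m
mgh₁ = mgh₂ + ½mv² ⇒ v = √(2g(h₁−h₂)) = √(2·13.6·18.0) = 22.1269 m/s = 49.5 mph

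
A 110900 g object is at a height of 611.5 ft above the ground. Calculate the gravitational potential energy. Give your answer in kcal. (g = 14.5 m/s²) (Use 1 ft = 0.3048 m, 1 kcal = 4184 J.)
Convert to SI: m = 110.9 kg, h = 186.385 m
PE = mgh = (110.9)(14.5)(186.385) = 299717 J = 71.63 kcal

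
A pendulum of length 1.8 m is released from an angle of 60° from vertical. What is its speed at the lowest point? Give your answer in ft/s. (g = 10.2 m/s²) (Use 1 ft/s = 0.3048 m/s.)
h = L(1 − cosθ) = 1.8(1 − cos60°) = 0.9 m
v = √(2gh) = √(2·10.2·0.9) = 4.28486 m/s = 14.06 ft/s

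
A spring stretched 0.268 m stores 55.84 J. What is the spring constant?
k = 2·PE/x² = 2·55.84/(0.268)² = 1555 N/m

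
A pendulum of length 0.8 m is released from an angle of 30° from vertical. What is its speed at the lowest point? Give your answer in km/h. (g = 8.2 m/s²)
h = L(1 − cosθ) = 0.8(1 − cos30°) = 0.10718 m
v = √(2gh) = √(2·8.2·0.10718) = 1.3258 m/s = 4.773 km/h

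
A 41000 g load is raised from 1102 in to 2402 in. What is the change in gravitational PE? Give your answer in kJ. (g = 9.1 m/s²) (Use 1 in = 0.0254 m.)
Convert to SI: m = 41.0 kg, Δh = 33.02 m
ΔPE = mgΔh = (41.0)(9.1)(33.02) = 12319.8 J = 12.32 kJ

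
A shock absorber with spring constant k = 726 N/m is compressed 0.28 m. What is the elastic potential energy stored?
PE = ½kx² = ½(726)(0.28)² = 28.46 J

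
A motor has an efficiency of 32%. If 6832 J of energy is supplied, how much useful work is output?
W_out = η·W_in = 0.32·6832 = 2186.24 J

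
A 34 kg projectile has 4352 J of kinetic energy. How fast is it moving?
v = √(2·KE/m) = √(2·4352/34) = 16.0 m/s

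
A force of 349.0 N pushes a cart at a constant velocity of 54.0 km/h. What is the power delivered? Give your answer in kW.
Convert to SI: F = 349.0 N, v = 15.0 m/s
P = Fv = (349.0)(15.0) = 5235.0 W = 5.235 kW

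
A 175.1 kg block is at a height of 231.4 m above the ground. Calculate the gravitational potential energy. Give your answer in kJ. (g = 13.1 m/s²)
PE = mgh = (175.1)(13.1)(231.4) = 530788 J = 530.8 kJ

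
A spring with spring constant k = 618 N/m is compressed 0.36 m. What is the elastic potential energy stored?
PE = ½kx² = ½(618)(0.36)² = 40.05 J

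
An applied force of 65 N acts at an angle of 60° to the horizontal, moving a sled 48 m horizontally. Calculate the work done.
W = F·d·cosθ = (65)(48)cos(60°) = 1560 J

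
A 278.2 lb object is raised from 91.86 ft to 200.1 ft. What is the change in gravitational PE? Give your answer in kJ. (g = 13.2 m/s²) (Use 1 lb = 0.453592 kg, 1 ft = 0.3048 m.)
Convert to SI: m = 126.189 kg, Δh = 32.9916 m
ΔPE = mgΔh = (126.189)(13.2)(32.9916) = 54954.0 J = 54.95 kJ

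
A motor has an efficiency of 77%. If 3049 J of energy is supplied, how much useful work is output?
W_out = η·W_in = 0.77·3049 = 2347.73 J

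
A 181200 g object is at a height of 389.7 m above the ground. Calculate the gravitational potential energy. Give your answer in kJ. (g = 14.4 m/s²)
Convert to SI: m = 181.2 kg, h = 389.7 m
PE = mgh = (181.2)(14.4)(389.7) = 1016840 J = 1017 kJ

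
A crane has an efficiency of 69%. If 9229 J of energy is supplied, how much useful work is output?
W_out = η·W_in = 0.69·9229 = 6368.01 J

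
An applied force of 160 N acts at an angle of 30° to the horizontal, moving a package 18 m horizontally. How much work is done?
W = F·d·cosθ = (160)(18)cos(30°) = 2494 J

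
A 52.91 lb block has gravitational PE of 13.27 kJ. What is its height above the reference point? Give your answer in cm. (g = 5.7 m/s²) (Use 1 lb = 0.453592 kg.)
Convert to SI: m = 23.9996 kg, PE = 13270.0 J
h = PE/(mg) = 13270.0/(23.9996·5.7) = 97.0047 m = 9700 cm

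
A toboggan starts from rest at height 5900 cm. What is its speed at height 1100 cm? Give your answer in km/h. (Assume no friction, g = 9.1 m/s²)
Convert to SI: h₁−h₂ = 48.0 m
mgh₁ = mgh₂ + ½mv² ⇒ v = √(2g(h₁−h₂)) = √(2·9.1·48.0) = 29.5567 m/s = 106.4 km/h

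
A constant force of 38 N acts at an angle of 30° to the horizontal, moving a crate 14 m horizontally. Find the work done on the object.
W = F·d·cosθ = (38)(14)cos(30°) = 460.7 J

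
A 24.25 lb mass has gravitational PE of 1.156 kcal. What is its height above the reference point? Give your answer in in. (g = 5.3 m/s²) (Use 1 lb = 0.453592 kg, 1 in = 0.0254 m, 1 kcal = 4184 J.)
Convert to SI: m = 10.9996 kg, PE = 4836.7 J
h = PE/(mg) = 4836.7/(10.9996·5.3) = 82.9653 m = 3266 in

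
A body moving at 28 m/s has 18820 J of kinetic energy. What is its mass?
m = 2·KE/v² = 2·18820/(28)² = 48.01 kg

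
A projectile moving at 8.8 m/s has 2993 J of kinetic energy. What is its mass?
m = 2·KE/v² = 2·2993/(8.8)² = 77.3 kg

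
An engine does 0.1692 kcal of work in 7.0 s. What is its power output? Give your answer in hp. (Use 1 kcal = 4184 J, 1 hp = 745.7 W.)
Convert to SI: W = 707.933 J, t = 7.0 s
P = W/t = 707.933/7.0 = 101.133 W = 0.1356 hp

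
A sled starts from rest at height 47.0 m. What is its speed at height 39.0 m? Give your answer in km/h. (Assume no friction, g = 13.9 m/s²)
mgh₁ = mgh₂ + ½mv² ⇒ v = √(2g(h₁−h₂)) = √(2·13.9·8.0) = 14.9131 m/s = 53.69 km/h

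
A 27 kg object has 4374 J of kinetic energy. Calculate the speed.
v = √(2·KE/m) = √(2·4374/27) = 18.0 m/s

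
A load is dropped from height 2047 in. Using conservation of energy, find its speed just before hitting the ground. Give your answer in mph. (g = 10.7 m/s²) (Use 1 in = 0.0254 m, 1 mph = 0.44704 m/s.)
Convert to SI: h = 51.9938 m
mgh = ½mv² ⇒ v = √(2gh) = √(2·10.7·51.9938) = 33.3567 m/s = 74.62 mph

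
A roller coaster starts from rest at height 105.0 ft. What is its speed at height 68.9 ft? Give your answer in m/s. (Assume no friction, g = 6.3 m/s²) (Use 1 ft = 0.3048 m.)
Convert to SI: h₁−h₂ = 11.0033 m
mgh₁ = mgh₂ + ½mv² ⇒ v = √(2g(h₁−h₂)) = √(2·6.3·11.0033) = 11.77 m/s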